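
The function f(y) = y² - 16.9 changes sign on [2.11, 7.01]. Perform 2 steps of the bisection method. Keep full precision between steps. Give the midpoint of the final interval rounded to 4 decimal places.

3.9475

f(2.110000) = -12.447900, f(7.010000) = 32.240100 (opposite signs)
step 1: m = 4.560000, f(m) = 3.893600 > 0 → root in [2.110000, 4.560000]
step 2: m = 3.335000, f(m) = -5.777775 < 0 → root in [3.335000, 4.560000]
Midpoint of [3.335000, 4.560000] = 3.947500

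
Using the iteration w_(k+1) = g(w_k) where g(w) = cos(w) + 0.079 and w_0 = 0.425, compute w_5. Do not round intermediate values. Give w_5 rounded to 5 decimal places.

0.83759

w_1 = g(0.425000) = 0.990039
w_2 = g(0.990039) = 0.627657
w_3 = g(0.627657) = 0.888405
w_4 = g(0.888405) = 0.709650
w_5 = g(0.709650) = 0.837590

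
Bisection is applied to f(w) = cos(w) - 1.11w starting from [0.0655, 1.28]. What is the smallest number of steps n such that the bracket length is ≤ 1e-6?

21

Initial width b − a = 1.28 − 0.0655 = 1.214500.
After n steps the width is (b−a)/2^n; need (b−a)/2^n ≤ 1e-6.
So n ≥ log₂(1.214500/1e-6) = log₂(1214500.0000) ≈ 20.2119.
Hence n = 21.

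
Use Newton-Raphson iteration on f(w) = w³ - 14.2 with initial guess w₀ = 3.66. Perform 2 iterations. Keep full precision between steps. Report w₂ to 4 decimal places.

2.4689

f'(w) = 3w²
w_0 = 3.660000: f = 34.827896, f' = 40.186800 → w_1 = 3.660000 - (34.827896)/(40.186800) = 2.793350
w_1 = 2.793350: f = 7.595960, f' = 23.408410 → w_2 = 2.793350 - (7.595960)/(23.408410) = 2.468853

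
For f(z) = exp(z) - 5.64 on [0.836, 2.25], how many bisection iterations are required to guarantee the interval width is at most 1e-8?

Initial width b − a = 2.25 − 0.836 = 1.414000.
After n steps the width is (b−a)/2^n; need (b−a)/2^n ≤ 1e-8.
So n ≥ log₂(1.414000/1e-8) = log₂(141400000.0000) ≈ 27.0752.
Hence n = 28.

28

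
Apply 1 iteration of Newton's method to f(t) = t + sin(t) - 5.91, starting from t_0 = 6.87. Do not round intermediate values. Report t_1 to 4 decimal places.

6.0441

f'(t) = 1 + cos(t)
t_0 = 6.870000: f = 1.513711, f' = 1.832709 → t_1 = 6.870000 - (1.513711)/(1.832709) = 6.044058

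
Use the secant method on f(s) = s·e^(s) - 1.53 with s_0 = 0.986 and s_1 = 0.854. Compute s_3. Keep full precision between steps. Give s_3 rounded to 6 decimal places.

0.736121

Secant update: s_(k+1) = s_k − f(s_k)·(s_k − s_(k-1))/(f(s_k) − f(s_(k-1))).
f(s_0) = 1.112964, f(s_1) = 0.476067
s_2 = 0.854000 - (0.476067)·(0.854000 - 0.986000)/(0.476067 - (1.112964)) = 0.755333; f(s_2) = 0.077590
s_3 = 0.755333 - (0.077590)·(0.755333 - 0.854000)/(0.077590 - (0.476067)) = 0.736121; f(s_3) = 0.006888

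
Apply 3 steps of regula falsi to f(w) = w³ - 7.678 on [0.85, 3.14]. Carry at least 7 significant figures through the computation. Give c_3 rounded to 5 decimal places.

False-position update: c = (a·f(b) − b·f(a))/(f(b) − f(a)); replace the endpoint whose sign matches f(c).
f(0.850000) = -7.063875, f(3.140000) = 23.281144
step 1: c = 1.383078, f(c) = -5.032301 < 0 → new bracket [1.383078, 3.140000]
step 2: c = 1.695346, f(c) = -2.805244 < 0 → new bracket [1.695346, 3.140000]
step 3: c = 1.850699, f(c) = -1.339196 < 0 → new bracket [1.850699, 3.140000]

1.85070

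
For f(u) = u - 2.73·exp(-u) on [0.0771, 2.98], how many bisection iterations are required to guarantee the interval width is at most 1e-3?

12

Initial width b − a = 2.98 − 0.0771 = 2.902900.
After n steps the width is (b−a)/2^n; need (b−a)/2^n ≤ 1e-3.
So n ≥ log₂(2.902900/1e-3) = log₂(2902.9000) ≈ 11.5033.
Hence n = 12.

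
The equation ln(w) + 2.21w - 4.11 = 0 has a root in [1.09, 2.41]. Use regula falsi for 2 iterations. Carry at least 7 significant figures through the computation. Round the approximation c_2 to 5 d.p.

1.63801

f(1.090000) = -1.614922, f(2.410000) = 2.095727
step 1: c = 1.664481, f(c) = 0.078016 > 0 → new bracket [1.090000, 1.664481]
step 2: c = 1.638007, f(c) = 0.003476 > 0 → new bracket [1.090000, 1.638007]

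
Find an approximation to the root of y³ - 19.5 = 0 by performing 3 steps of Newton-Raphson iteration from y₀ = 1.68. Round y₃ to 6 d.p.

2.698906

Newton update: y ← y − f(y)/f'(y).
f'(y) = 3y²
y_0 = 1.680000: f = -14.758368, f' = 8.467200 → y_1 = 1.680000 - (-14.758368)/(8.467200) = 3.423005
y_1 = 3.423005: f = 20.607207, f' = 35.150880 → y_2 = 3.423005 - (20.607207)/(35.150880) = 2.836754
y_2 = 2.836754: f = 3.327861, f' = 24.141527 → y_3 = 2.836754 - (3.327861)/(24.141527) = 2.698906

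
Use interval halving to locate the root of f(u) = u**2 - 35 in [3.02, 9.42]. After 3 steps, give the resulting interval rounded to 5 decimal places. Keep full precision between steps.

[5.42000, 6.22000]

f(3.020000) = -25.879600, f(9.420000) = 53.736400 (opposite signs)
step 1: m = 6.220000, f(m) = 3.688400 > 0 → root in [3.020000, 6.220000]
step 2: m = 4.620000, f(m) = -13.655600 < 0 → root in [4.620000, 6.220000]
step 3: m = 5.420000, f(m) = -5.623600 < 0 → root in [5.420000, 6.220000]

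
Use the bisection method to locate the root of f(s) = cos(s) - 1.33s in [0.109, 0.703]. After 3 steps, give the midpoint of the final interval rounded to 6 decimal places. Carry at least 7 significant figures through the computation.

0.591625

f(0.109000) = 0.849095, f(0.703000) = -0.172084 (opposite signs)
step 1: m = 0.406000, f(m) = 0.378728 > 0 → root in [0.406000, 0.703000]
step 2: m = 0.554500, f(m) = 0.112679 > 0 → root in [0.554500, 0.703000]
step 3: m = 0.628750, f(m) = -0.027474 < 0 → root in [0.554500, 0.628750]
Midpoint of [0.554500, 0.628750] = 0.591625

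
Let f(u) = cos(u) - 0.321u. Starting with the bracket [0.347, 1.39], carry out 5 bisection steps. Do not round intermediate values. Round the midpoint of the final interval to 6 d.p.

1.178141

f(0.347000) = 0.829010, f(1.390000) = -0.266377 (opposite signs)
step 1: m = 0.868500, f(m) = 0.367184 > 0 → root in [0.868500, 1.390000]
step 2: m = 1.129250, f(m) = 0.064849 > 0 → root in [1.129250, 1.390000]
step 3: m = 1.259625, f(m) = -0.098166 < 0 → root in [1.129250, 1.259625]
step 4: m = 1.194437, f(m) = -0.015878 < 0 → root in [1.129250, 1.194437]
step 5: m = 1.161844, f(m) = 0.024697 > 0 → root in [1.161844, 1.194437]
Midpoint of [1.161844, 1.194437] = 1.178141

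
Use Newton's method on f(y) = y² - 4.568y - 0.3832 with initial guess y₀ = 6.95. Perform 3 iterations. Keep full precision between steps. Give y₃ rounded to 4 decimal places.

f'(y) = 2y - 4.568
y_0 = 6.950000: f = 16.171700, f' = 9.332000 → y_1 = 6.950000 - (16.171700)/(9.332000) = 5.217070
y_1 = 5.217070: f = 3.003045, f' = 5.866141 → y_2 = 5.217070 - (3.003045)/(5.866141) = 4.705142
y_2 = 4.705142: f = 0.262071, f' = 4.842283 → y_3 = 4.705142 - (0.262071)/(4.842283) = 4.651020

4.6510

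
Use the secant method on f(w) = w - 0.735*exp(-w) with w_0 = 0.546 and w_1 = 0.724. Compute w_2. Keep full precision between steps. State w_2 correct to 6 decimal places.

0.459496

f(w_0) = 0.120242, f(w_1) = 0.367665
w_2 = 0.724000 - (0.367665)·(0.724000 - 0.546000)/(0.367665 - (0.120242)) = 0.459496; f(w_2) = -0.004732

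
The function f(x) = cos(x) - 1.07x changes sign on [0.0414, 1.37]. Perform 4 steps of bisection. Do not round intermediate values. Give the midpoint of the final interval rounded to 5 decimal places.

0.74722

f(0.041400) = 0.954845, f(1.370000) = -1.266450 (opposite signs)
step 1: m = 0.705700, f(m) = 0.006059 > 0 → root in [0.705700, 1.370000]
step 2: m = 1.037850, f(m) = -0.602426 < 0 → root in [0.705700, 1.037850]
step 3: m = 0.871775, f(m) = -0.289330 < 0 → root in [0.705700, 0.871775]
step 4: m = 0.788738, f(m) = -0.139208 < 0 → root in [0.705700, 0.788738]
Midpoint of [0.705700, 0.788738] = 0.747219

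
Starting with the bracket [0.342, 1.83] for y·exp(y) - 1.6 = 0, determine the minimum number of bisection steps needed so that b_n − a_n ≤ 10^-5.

18

Initial width b − a = 1.83 − 0.342 = 1.488000.
After n steps the width is (b−a)/2^n; need (b−a)/2^n ≤ 10^-5.
So n ≥ log₂(1.488000/10^-5) = log₂(148800.0000) ≈ 17.1830.
Hence n = 18.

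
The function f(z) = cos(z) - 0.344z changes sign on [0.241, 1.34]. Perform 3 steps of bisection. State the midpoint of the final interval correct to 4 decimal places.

1.1339

f(0.241000) = 0.888196, f(1.340000) = -0.232207 (opposite signs)
step 1: m = 0.790500, f(m) = 0.431558 > 0 → root in [0.790500, 1.340000]
step 2: m = 1.065250, f(m) = 0.117839 > 0 → root in [1.065250, 1.340000]
step 3: m = 1.202625, f(m) = -0.053793 < 0 → root in [1.065250, 1.202625]
Midpoint of [1.065250, 1.202625] = 1.133938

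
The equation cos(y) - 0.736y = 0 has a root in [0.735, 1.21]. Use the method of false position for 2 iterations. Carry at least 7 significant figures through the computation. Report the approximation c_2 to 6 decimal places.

f(0.735000) = 0.200871, f(1.210000) = -0.537541
step 1: c = 0.864215, f(c) = 0.013176 > 0 → new bracket [0.864215, 1.210000]
step 2: c = 0.872487, f(c) = 0.000773 > 0 → new bracket [0.872487, 1.210000]

0.872487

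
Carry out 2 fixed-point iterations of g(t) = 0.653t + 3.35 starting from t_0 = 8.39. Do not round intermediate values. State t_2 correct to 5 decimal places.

9.11512

t_1 = g(8.390000) = 8.828670
t_2 = g(8.828670) = 9.115122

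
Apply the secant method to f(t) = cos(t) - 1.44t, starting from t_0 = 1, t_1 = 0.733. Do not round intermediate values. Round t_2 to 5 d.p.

f(t_0) = -0.899698, f(t_1) = -0.312350
t_2 = 0.733000 - (-0.312350)·(0.733000 - 1.000000)/(-0.312350 - (-0.899698)) = 0.591010; f(t_2) = -0.020677

0.59101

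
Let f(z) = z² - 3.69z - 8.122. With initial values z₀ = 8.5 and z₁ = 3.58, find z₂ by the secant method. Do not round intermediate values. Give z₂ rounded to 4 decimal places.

4.5950

Secant update: z_(k+1) = z_k − f(z_k)·(z_k − z_(k-1))/(f(z_k) − f(z_(k-1))).
f(z_0) = 32.763000, f(z_1) = -8.515800
z_2 = 3.580000 - (-8.515800)·(3.580000 - 8.500000)/(-8.515800 - (32.763000)) = 4.594994; f(z_2) = -3.963558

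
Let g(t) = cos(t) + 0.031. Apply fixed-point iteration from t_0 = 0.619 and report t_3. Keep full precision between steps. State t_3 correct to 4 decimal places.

t_1 = g(0.619000) = 0.845459
t_2 = g(0.845459) = 0.694388
t_3 = g(0.694388) = 0.799446

0.7994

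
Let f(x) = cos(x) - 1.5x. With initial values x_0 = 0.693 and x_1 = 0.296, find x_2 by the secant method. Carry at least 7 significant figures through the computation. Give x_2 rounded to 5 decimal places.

0.55596

f(x_0) = -0.270167, f(x_1) = 0.512511
x_2 = 0.296000 - (0.512511)·(0.296000 - 0.693000)/(0.512511 - (-0.270167)) = 0.555962; f(x_2) = 0.015449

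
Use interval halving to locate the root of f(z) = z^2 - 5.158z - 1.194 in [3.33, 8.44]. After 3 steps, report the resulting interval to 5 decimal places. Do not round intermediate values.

[5.24625, 5.88500]

f(3.330000) = -7.281240, f(8.440000) = 26.506080 (opposite signs)
step 1: m = 5.885000, f(m) = 3.084395 > 0 → root in [3.330000, 5.885000]
step 2: m = 4.607500, f(m) = -3.730429 < 0 → root in [4.607500, 5.885000]
step 3: m = 5.246250, f(m) = -0.731018 < 0 → root in [5.246250, 5.885000]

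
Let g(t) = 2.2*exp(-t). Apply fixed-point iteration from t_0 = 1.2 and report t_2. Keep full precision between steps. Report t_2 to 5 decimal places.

t_1 = g(1.200000) = 0.662627
t_2 = g(0.662627) = 1.134089

1.13409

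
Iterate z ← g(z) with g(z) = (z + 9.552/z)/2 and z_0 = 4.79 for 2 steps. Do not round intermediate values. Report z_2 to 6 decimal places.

3.104025

z_1 = g(4.790000) = 3.392077
z_2 = g(3.392077) = 3.104025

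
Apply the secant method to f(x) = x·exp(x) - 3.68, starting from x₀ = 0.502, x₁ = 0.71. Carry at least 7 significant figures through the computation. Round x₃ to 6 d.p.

Secant update: x_(k+1) = x_k − f(x_k)·(x_k − x_(k-1))/(f(x_k) − f(x_(k-1))).
f(x_0) = -2.850685, f(x_1) = -2.235866
x_2 = 0.710000 - (-2.235866)·(0.710000 - 0.502000)/(-2.235866 - (-2.850685)) = 1.466418; f(x_2) = 2.674996
x_3 = 1.466418 - (2.674996)·(1.466418 - 0.710000)/(2.674996 - (-2.235866)) = 1.054390; f(x_3) = -0.653667

1.054390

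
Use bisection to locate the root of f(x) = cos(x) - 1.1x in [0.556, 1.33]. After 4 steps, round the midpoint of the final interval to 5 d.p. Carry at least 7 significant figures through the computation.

0.67694

f(0.556000) = 0.237773, f(1.330000) = -1.224524 (opposite signs)
step 1: m = 0.943000, f(m) = -0.449937 < 0 → root in [0.556000, 0.943000]
step 2: m = 0.749500, f(m) = -0.092420 < 0 → root in [0.556000, 0.749500]
step 3: m = 0.652750, f(m) = 0.076392 > 0 → root in [0.652750, 0.749500]
step 4: m = 0.701125, f(m) = -0.007121 < 0 → root in [0.652750, 0.701125]
Midpoint of [0.652750, 0.701125] = 0.676937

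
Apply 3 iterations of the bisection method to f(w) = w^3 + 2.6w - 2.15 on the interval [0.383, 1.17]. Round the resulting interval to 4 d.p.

f(0.383000) = -1.098018, f(1.170000) = 2.493613 (opposite signs)
step 1: m = 0.776500, f(m) = 0.337092 > 0 → root in [0.383000, 0.776500]
step 2: m = 0.579750, f(m) = -0.447790 < 0 → root in [0.579750, 0.776500]
step 3: m = 0.678125, f(m) = -0.075037 < 0 → root in [0.678125, 0.776500]

[0.6781, 0.7765]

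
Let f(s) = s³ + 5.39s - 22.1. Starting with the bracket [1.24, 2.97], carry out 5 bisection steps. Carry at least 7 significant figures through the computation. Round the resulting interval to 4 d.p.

f(1.240000) = -13.509776, f(2.970000) = 20.106373 (opposite signs)
step 1: m = 2.105000, f(m) = -1.426742 < 0 → root in [2.105000, 2.970000]
step 2: m = 2.537500, f(m) = 7.915850 > 0 → root in [2.105000, 2.537500]
step 3: m = 2.321250, f(m) = 2.918900 > 0 → root in [2.105000, 2.321250]
step 4: m = 2.213125, f(m) = 0.668458 > 0 → root in [2.105000, 2.213125]
step 5: m = 2.159063, f(m) = -0.398073 < 0 → root in [2.159063, 2.213125]

[2.1591, 2.2131]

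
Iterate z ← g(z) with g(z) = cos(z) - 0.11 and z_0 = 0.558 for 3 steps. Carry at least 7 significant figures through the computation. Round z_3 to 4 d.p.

z_1 = g(0.558000) = 0.738316
z_2 = g(0.738316) = 0.629603
z_3 = g(0.629603) = 0.698261

0.6983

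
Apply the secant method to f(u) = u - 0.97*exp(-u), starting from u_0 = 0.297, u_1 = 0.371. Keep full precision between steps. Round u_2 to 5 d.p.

0.54704

Secant update: u_(k+1) = u_k − f(u_k)·(u_k − u_(k-1))/(f(u_k) − f(u_(k-1))).
f(u_0) = -0.423753, f(u_1) = -0.298343
u_2 = 0.371000 - (-0.298343)·(0.371000 - 0.297000)/(-0.298343 - (-0.423753)) = 0.547041; f(u_2) = -0.014258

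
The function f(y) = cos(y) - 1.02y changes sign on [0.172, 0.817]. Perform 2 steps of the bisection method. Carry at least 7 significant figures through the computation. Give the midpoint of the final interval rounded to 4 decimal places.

0.7364

f(0.172000) = 0.809804, f(0.817000) = -0.148928 (opposite signs)
step 1: m = 0.494500, f(m) = 0.375816 > 0 → root in [0.494500, 0.817000]
step 2: m = 0.655750, f(m) = 0.123726 > 0 → root in [0.655750, 0.817000]
Midpoint of [0.655750, 0.817000] = 0.736375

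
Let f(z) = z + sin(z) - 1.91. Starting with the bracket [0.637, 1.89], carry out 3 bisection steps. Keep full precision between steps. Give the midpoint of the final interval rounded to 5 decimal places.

f(0.637000) = -0.678214, f(1.890000) = 0.929486 (opposite signs)
step 1: m = 1.263500, f(m) = 0.306655 > 0 → root in [0.637000, 1.263500]
step 2: m = 0.950250, f(m) = -0.146189 < 0 → root in [0.950250, 1.263500]
step 3: m = 1.106875, f(m) = 0.091180 > 0 → root in [0.950250, 1.106875]
Midpoint of [0.950250, 1.106875] = 1.028563

1.02856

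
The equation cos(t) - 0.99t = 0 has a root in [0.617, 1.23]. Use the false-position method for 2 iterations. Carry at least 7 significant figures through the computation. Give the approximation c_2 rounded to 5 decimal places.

0.74260

False-position update: c = (a·f(b) − b·f(a))/(f(b) − f(a)); replace the endpoint whose sign matches f(c).
f(0.617000) = 0.204788, f(1.230000) = -0.883462
step 1: c = 0.732355, f(c) = 0.018571 > 0 → new bracket [0.732355, 1.230000]
step 2: c = 0.742600, f(c) = 0.001539 > 0 → new bracket [0.742600, 1.230000]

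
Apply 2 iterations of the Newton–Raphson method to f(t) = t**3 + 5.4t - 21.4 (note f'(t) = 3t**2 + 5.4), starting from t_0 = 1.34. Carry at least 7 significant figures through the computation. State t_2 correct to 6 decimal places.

t_0 = 1.340000: f = -11.757896, f' = 10.786800 → t_1 = 1.340000 - (-11.757896)/(10.786800) = 2.430026
t_1 = 2.430026: f = 6.071516, f' = 23.115084 → t_2 = 2.430026 - (6.071516)/(23.115084) = 2.167362

2.167362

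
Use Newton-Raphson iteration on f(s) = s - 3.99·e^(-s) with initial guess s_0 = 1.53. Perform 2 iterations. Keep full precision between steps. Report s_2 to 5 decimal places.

Newton update: s ← s − f(s)/f'(s).
f'(s) = 1 + 3.99·e^(-s)
s_0 = 1.530000: f = 0.666023, f' = 1.863977 → s_1 = 1.530000 - (0.666023)/(1.863977) = 1.172687
s_1 = 1.172687: f = -0.062353, f' = 2.235041 → s_2 = 1.172687 - (-0.062353)/(2.235041) = 1.200585

1.20059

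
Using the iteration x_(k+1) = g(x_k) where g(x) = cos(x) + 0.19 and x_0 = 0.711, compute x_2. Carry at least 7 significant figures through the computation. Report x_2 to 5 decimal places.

0.77354

x_1 = g(0.711000) = 0.947710
x_2 = g(0.947710) = 0.773545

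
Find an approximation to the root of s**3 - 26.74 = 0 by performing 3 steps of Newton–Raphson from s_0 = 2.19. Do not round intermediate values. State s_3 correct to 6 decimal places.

f'(s) = 3s**2
s_0 = 2.190000: f = -16.236541, f' = 14.388300 → s_1 = 2.190000 - (-16.236541)/(14.388300) = 3.318454
s_1 = 3.318454: f = 9.803284, f' = 33.036420 → s_2 = 3.318454 - (9.803284)/(33.036420) = 3.021713
s_2 = 3.021713: f = 0.850496, f' = 27.392243 → s_3 = 3.021713 - (0.850496)/(27.392243) = 2.990664

2.990664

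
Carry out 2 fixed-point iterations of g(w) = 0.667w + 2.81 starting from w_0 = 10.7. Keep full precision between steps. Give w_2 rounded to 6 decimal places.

9.444582

w_1 = g(10.700000) = 9.946900
w_2 = g(9.946900) = 9.444582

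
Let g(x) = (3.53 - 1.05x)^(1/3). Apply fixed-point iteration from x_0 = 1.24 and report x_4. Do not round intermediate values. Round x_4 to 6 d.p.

1.294650

x_1 = g(1.240000) = 1.306086
x_2 = g(1.306086) = 1.292383
x_3 = g(1.292383) = 1.295248
x_4 = g(1.295248) = 1.294650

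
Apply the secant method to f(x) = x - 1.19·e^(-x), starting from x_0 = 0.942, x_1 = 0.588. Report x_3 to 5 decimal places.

f(x_0) = 0.478082, f(x_1) = -0.072970
x_2 = 0.588000 - (-0.072970)·(0.588000 - 0.942000)/(-0.072970 - (0.478082)) = 0.634877; f(x_2) = 0.004175
x_3 = 0.634877 - (0.004175)·(0.634877 - 0.588000)/(0.004175 - (-0.072970)) = 0.632339; f(x_3) = 0.000036

0.63234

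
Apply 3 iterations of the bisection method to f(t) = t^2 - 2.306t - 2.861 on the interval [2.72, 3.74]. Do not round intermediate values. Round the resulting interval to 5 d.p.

f(2.720000) = -1.734920, f(3.740000) = 2.502160 (opposite signs)
step 1: m = 3.230000, f(m) = 0.123520 > 0 → root in [2.720000, 3.230000]
step 2: m = 2.975000, f(m) = -0.870725 < 0 → root in [2.975000, 3.230000]
step 3: m = 3.102500, f(m) = -0.389859 < 0 → root in [3.102500, 3.230000]

[3.10250, 3.23000]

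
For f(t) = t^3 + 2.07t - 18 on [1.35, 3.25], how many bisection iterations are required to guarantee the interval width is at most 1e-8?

Initial width b − a = 3.25 − 1.35 = 1.900000.
After n steps the width is (b−a)/2^n; need (b−a)/2^n ≤ 1e-8.
So n ≥ log₂(1.900000/1e-8) = log₂(190000000.0000) ≈ 27.5014.
Hence n = 28.

28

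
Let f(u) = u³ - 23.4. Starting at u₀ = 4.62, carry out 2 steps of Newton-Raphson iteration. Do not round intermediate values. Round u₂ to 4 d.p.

f'(u) = 3u²
u_0 = 4.620000: f = 75.211128, f' = 64.033200 → u_1 = 4.620000 - (75.211128)/(64.033200) = 3.445435
u_1 = 3.445435: f = 17.500851, f' = 35.613076 → u_2 = 3.445435 - (17.500851)/(35.613076) = 2.954019

2.9540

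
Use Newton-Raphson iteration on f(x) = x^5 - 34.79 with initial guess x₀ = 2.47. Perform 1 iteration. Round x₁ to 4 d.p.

f'(x) = 5x⁴
x_0 = 2.470000: f = 57.145823, f' = 186.104904 → x_1 = 2.470000 - (57.145823)/(186.104904) = 2.162938

2.1629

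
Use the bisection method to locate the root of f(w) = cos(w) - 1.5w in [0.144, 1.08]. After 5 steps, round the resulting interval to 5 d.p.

[0.55350, 0.58275]

f(0.144000) = 0.773650, f(1.080000) = -1.148672 (opposite signs)
step 1: m = 0.612000, f(m) = -0.099499 < 0 → root in [0.144000, 0.612000]
step 2: m = 0.378000, f(m) = 0.362405 > 0 → root in [0.378000, 0.612000]
step 3: m = 0.495000, f(m) = 0.137469 > 0 → root in [0.495000, 0.612000]
step 4: m = 0.553500, f(m) = 0.020440 > 0 → root in [0.553500, 0.612000]
step 5: m = 0.582750, f(m) = -0.039173 < 0 → root in [0.553500, 0.582750]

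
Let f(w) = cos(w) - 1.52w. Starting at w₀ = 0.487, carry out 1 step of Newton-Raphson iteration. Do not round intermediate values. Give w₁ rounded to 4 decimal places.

f'(w) = -sin(w) - 1.52
w_0 = 0.487000: f = 0.143501, f' = -1.987977 → w_1 = 0.487000 - (0.143501)/(-1.987977) = 0.559184

0.5592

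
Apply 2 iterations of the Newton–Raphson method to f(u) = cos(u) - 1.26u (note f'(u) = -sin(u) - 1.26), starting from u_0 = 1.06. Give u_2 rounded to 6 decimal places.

0.637816

Newton update: u ← u − f(u)/f'(u).
u_0 = 1.060000: f = -0.846728, f' = -2.132355 → u_1 = 1.060000 - (-0.846728)/(-2.132355) = 0.662914
u_1 = 0.662914: f = -0.047070, f' = -1.875417 → u_2 = 0.662914 - (-0.047070)/(-1.875417) = 0.637816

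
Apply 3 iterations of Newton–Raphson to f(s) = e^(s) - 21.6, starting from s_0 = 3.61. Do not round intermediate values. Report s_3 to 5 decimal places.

Newton update: s ← s − f(s)/f'(s).
f'(s) = e^(s)
s_0 = 3.610000: f = 15.366053, f' = 36.966053 → s_1 = 3.610000 - (15.366053)/(36.966053) = 3.194320
s_1 = 3.194320: f = 2.793578, f' = 24.393578 → s_2 = 3.194320 - (2.793578)/(24.393578) = 3.079799
s_2 = 3.079799: f = 0.154026, f' = 21.754026 → s_3 = 3.079799 - (0.154026)/(21.754026) = 3.072718

3.07272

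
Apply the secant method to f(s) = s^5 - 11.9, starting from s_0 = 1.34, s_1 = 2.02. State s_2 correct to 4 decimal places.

1.5158

f(s_0) = -7.579600, f(s_1) = 21.732322
s_2 = 2.020000 - (21.732322)·(2.020000 - 1.340000)/(21.732322 - (-7.579600)) = 1.515837; f(s_2) = -3.896815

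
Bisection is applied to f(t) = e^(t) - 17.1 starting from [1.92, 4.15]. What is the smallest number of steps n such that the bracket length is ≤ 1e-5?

18

Initial width b − a = 4.15 − 1.92 = 2.230000.
After n steps the width is (b−a)/2^n; need (b−a)/2^n ≤ 1e-5.
So n ≥ log₂(2.230000/1e-5) = log₂(223000.0000) ≈ 17.7667.
Hence n = 18.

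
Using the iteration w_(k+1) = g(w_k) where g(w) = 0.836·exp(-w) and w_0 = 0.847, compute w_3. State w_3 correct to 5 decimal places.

0.46612

w_1 = g(0.847000) = 0.358392
w_2 = g(0.358392) = 0.584196
w_3 = g(0.584196) = 0.466115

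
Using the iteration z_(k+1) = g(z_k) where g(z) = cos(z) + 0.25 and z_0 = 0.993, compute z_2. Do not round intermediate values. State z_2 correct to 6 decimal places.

0.949442

z_1 = g(0.993000) = 0.796179
z_2 = g(0.796179) = 0.949442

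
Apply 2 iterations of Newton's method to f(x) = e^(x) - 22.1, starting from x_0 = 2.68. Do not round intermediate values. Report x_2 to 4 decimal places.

3.1004

f'(x) = e^(x)
x_0 = 2.680000: f = -7.514907, f' = 14.585093 → x_1 = 2.680000 - (-7.514907)/(14.585093) = 3.195246
x_1 = 3.195246: f = 2.316172, f' = 24.416172 → x_2 = 3.195246 - (2.316172)/(24.416172) = 3.100383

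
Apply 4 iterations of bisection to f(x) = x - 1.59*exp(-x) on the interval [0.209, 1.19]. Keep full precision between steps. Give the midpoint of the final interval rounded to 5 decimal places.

f(0.209000) = -1.081118, f(1.190000) = 0.706288 (opposite signs)
step 1: m = 0.699500, f(m) = -0.090466 < 0 → root in [0.699500, 1.190000]
step 2: m = 0.944750, f(m) = 0.326595 > 0 → root in [0.699500, 0.944750]
step 3: m = 0.822125, f(m) = 0.123325 > 0 → root in [0.699500, 0.822125]
step 4: m = 0.760813, f(m) = 0.017827 > 0 → root in [0.699500, 0.760813]
Midpoint of [0.699500, 0.760813] = 0.730156

0.73016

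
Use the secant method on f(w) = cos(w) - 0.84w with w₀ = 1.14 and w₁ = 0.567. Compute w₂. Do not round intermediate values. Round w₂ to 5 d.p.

f(w_0) = -0.540005, f(w_1) = 0.367236
w_2 = 0.567000 - (0.367236)·(0.567000 - 1.140000)/(0.367236 - (-0.540005)) = 0.798941; f(w_2) = 0.026356

0.79894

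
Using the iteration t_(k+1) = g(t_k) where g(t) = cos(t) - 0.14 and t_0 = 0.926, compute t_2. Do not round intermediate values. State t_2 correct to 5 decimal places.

0.75559

t_1 = g(0.926000) = 0.461036
t_2 = g(0.461036) = 0.755592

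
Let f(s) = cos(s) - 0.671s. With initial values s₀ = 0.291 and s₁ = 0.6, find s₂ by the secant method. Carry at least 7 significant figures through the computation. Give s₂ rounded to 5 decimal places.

Secant update: s_(k+1) = s_k − f(s_k)·(s_k − s_(k-1))/(f(s_k) − f(s_(k-1))).
f(s_0) = 0.762696, f(s_1) = 0.422736
s_2 = 0.600000 - (0.422736)·(0.600000 - 0.291000)/(0.422736 - (0.762696)) = 0.984236; f(s_2) = -0.106923

0.98424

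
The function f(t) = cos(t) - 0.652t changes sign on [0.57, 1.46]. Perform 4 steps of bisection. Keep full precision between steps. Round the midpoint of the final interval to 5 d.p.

0.93156

f(0.570000) = 0.470261, f(1.460000) = -0.841350 (opposite signs)
step 1: m = 1.015000, f(m) = -0.134160 < 0 → root in [0.570000, 1.015000]
step 2: m = 0.792500, f(m) = 0.185357 > 0 → root in [0.792500, 1.015000]
step 3: m = 0.903750, f(m) = 0.029423 > 0 → root in [0.903750, 1.015000]
step 4: m = 0.959375, f(m) = -0.051481 < 0 → root in [0.903750, 0.959375]
Midpoint of [0.903750, 0.959375] = 0.931562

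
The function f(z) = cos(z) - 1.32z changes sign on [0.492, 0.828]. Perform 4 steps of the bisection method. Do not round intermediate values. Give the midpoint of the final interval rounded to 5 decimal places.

f(0.492000) = 0.231950, f(0.828000) = -0.416610 (opposite signs)
step 1: m = 0.660000, f(m) = -0.081208 < 0 → root in [0.492000, 0.660000]
step 2: m = 0.576000, f(m) = 0.078328 > 0 → root in [0.576000, 0.660000]
step 3: m = 0.618000, f(m) = -0.000721 < 0 → root in [0.576000, 0.618000]
step 4: m = 0.597000, f(m) = 0.038986 > 0 → root in [0.597000, 0.618000]
Midpoint of [0.597000, 0.618000] = 0.607500

0.60750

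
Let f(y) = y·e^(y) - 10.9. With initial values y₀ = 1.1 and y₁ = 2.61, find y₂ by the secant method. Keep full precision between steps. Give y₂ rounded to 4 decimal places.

f(y_0) = -7.595417, f(y_1) = 24.593523
y_2 = 2.610000 - (24.593523)·(2.610000 - 1.100000)/(24.593523 - (-7.595417)) = 1.456305; f(y_2) = -4.652337

1.4563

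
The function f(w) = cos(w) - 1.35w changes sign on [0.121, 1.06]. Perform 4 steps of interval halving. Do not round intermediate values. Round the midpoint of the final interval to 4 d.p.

0.6198

f(0.121000) = 0.829338, f(1.060000) = -0.942128 (opposite signs)
step 1: m = 0.590500, f(m) = 0.033487 > 0 → root in [0.590500, 1.060000]
step 2: m = 0.825250, f(m) = -0.435714 < 0 → root in [0.590500, 0.825250]
step 3: m = 0.707875, f(m) = -0.195886 < 0 → root in [0.590500, 0.707875]
step 4: m = 0.649188, f(m) = -0.079828 < 0 → root in [0.590500, 0.649188]
Midpoint of [0.590500, 0.649188] = 0.619844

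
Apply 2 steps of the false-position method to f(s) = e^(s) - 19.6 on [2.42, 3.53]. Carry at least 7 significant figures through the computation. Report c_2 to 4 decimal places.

2.9369

False-position update: c = (a·f(b) − b·f(a))/(f(b) − f(a)); replace the endpoint whose sign matches f(c).
f(2.420000) = -8.354141, f(3.530000) = 14.523968
step 1: c = 2.825326, f(c) = -2.733554 < 0 → new bracket [2.825326, 3.530000]
step 2: c = 2.936945, f(c) = -0.741853 < 0 → new bracket [2.936945, 3.530000]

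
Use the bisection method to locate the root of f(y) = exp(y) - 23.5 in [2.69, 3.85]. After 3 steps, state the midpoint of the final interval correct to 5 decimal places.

f(2.690000) = -8.768324, f(3.850000) = 23.493063 (opposite signs)
step 1: m = 3.270000, f(m) = 2.811339 > 0 → root in [2.690000, 3.270000]
step 2: m = 2.980000, f(m) = -3.812183 < 0 → root in [2.980000, 3.270000]
step 3: m = 3.125000, f(m) = -0.740105 < 0 → root in [3.125000, 3.270000]
Midpoint of [3.125000, 3.270000] = 3.197500

3.19750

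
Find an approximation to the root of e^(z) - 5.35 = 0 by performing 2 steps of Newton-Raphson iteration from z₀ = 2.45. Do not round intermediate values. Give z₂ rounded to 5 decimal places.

f'(z) = e^(z)
z_0 = 2.450000: f = 6.238347, f' = 11.588347 → z_1 = 2.450000 - (6.238347)/(11.588347) = 1.911671
z_1 = 1.911671: f = 1.414381, f' = 6.764381 → z_2 = 1.911671 - (1.414381)/(6.764381) = 1.702578

1.70258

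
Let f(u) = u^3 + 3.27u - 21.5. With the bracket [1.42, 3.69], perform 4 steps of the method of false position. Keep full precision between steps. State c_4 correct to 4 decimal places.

2.3732

False-position update: c = (a·f(b) − b·f(a))/(f(b) − f(a)); replace the endpoint whose sign matches f(c).
f(1.420000) = -13.993312, f(3.690000) = 40.809709
step 1: c = 1.999618, f(c) = -6.965832 < 0 → new bracket [1.999618, 3.690000]
step 2: c = 2.246081, f(c) = -2.824101 < 0 → new bracket [2.246081, 3.690000]
step 3: c = 2.339536, f(c) = -1.044439 < 0 → new bracket [2.339536, 3.690000]
step 4: c = 2.373236, f(c) = -0.372871 < 0 → new bracket [2.373236, 3.690000]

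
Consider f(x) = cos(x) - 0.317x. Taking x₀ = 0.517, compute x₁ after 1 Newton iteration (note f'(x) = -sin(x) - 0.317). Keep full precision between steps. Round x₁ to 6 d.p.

x_0 = 0.517000: f = 0.705417, f' = -0.811274 → x_1 = 0.517000 - (0.705417)/(-0.811274) = 1.386517

1.386517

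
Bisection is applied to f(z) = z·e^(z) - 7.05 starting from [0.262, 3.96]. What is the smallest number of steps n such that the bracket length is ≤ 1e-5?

Initial width b − a = 3.96 − 0.262 = 3.698000.
After n steps the width is (b−a)/2^n; need (b−a)/2^n ≤ 1e-5.
So n ≥ log₂(3.698000/1e-5) = log₂(369800.0000) ≈ 18.4964.
Hence n = 19.

19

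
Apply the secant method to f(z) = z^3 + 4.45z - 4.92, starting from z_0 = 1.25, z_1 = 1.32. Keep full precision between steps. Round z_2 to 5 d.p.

0.97401

Secant update: z_(k+1) = z_k − f(z_k)·(z_k − z_(k-1))/(f(z_k) − f(z_(k-1))).
f(z_0) = 2.595625, f(z_1) = 3.253968
z_2 = 1.320000 - (3.253968)·(1.320000 - 1.250000)/(3.253968 - (2.595625)) = 0.974014; f(z_2) = 0.338409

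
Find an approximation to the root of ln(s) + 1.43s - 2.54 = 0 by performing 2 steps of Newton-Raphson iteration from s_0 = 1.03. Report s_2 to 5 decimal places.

f'(s) = 1/s + 1.43
s_0 = 1.030000: f = -1.037541, f' = 2.400874 → s_1 = 1.030000 - (-1.037541)/(2.400874) = 1.462151
s_1 = 1.462151: f = -0.069214, f' = 2.113924 → s_2 = 1.462151 - (-0.069214)/(2.113924) = 1.494894

1.49489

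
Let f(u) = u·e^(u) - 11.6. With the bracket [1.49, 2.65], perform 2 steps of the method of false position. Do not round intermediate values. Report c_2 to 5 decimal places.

1.76677

False-position update: c = (a·f(b) − b·f(a))/(f(b) − f(a)); replace the endpoint whose sign matches f(c).
f(1.490000) = -4.988728, f(2.650000) = 25.908202
step 1: c = 1.677298, f(c) = -2.624652 < 0 → new bracket [1.677298, 2.650000]
step 2: c = 1.766774, f(c) = -1.260942 < 0 → new bracket [1.766774, 2.650000]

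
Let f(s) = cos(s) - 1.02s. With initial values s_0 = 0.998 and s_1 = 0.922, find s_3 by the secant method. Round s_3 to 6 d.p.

0.730677

f(s_0) = -0.475976, f(s_1) = -0.336212
s_2 = 0.922000 - (-0.336212)·(0.922000 - 0.998000)/(-0.336212 - (-0.475976)) = 0.739176; f(s_2) = -0.014936
s_3 = 0.739176 - (-0.014936)·(0.739176 - 0.922000)/(-0.014936 - (-0.336212)) = 0.730677; f(s_3) = -0.000567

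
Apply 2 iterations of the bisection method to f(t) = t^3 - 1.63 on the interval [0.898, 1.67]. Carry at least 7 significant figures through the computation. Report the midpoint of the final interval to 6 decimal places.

1.187500

f(0.898000) = -0.905849, f(1.670000) = 3.027463 (opposite signs)
step 1: m = 1.284000, f(m) = 0.486874 > 0 → root in [0.898000, 1.284000]
step 2: m = 1.091000, f(m) = -0.331403 < 0 → root in [1.091000, 1.284000]
Midpoint of [1.091000, 1.284000] = 1.187500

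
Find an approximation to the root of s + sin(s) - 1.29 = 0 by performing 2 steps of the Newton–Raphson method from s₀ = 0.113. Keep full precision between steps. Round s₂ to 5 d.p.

0.66936

f'(s) = 1 + cos(s)
s_0 = 0.113000: f = -1.064240, f' = 1.993622 → s_1 = 0.113000 - (-1.064240)/(1.993622) = 0.646822
s_1 = 0.646822: f = -0.040524, f' = 1.798003 → s_2 = 0.646822 - (-0.040524)/(1.798003) = 0.669361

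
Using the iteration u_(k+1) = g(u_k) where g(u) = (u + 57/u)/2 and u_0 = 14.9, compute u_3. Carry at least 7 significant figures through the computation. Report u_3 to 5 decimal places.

7.55183

u_1 = g(14.900000) = 9.362752
u_2 = g(9.362752) = 7.725353
u_3 = g(7.725353) = 7.551828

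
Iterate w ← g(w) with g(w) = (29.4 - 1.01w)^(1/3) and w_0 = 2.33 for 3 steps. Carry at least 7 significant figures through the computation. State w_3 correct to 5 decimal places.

2.97738

w_1 = g(2.330000) = 3.001729
w_2 = g(3.001729) = 2.976417
w_3 = g(2.976417) = 2.977379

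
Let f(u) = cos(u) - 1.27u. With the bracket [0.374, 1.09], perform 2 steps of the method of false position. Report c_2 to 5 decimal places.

False-position update: c = (a·f(b) − b·f(a))/(f(b) − f(a)); replace the endpoint whose sign matches f(c).
f(0.374000) = 0.455893, f(1.090000) = -0.921815
step 1: c = 0.610930, f(c) = 0.043235 > 0 → new bracket [0.610930, 1.090000]
step 2: c = 0.632392, f(c) = 0.003478 > 0 → new bracket [0.632392, 1.090000]

0.63239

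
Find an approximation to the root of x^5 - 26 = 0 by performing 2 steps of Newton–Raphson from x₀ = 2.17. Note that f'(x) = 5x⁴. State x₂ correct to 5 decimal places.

1.92130

x_0 = 2.170000: f = 22.117014, f' = 110.868696 → x_1 = 2.170000 - (22.117014)/(110.868696) = 1.970512
x_1 = 1.970512: f = 3.709478, f' = 75.385188 → x_2 = 1.970512 - (3.709478)/(75.385188) = 1.921305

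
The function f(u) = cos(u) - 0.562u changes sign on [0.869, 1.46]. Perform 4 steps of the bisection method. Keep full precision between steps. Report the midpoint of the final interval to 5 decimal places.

0.99828

f(0.869000) = 0.157213, f(1.460000) = -0.709950 (opposite signs)
step 1: m = 1.164500, f(m) = -0.259239 < 0 → root in [0.869000, 1.164500]
step 2: m = 1.016750, f(m) = -0.045281 < 0 → root in [0.869000, 1.016750]
step 3: m = 0.942875, f(m) = 0.057568 > 0 → root in [0.942875, 1.016750]
step 4: m = 0.979812, f(m) = 0.006524 > 0 → root in [0.979812, 1.016750]
Midpoint of [0.979812, 1.016750] = 0.998281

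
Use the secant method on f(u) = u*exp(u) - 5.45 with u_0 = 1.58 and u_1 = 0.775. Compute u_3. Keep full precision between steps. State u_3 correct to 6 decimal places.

Secant update: u_(k+1) = u_k − f(u_k)·(u_k − u_(k-1))/(f(u_k) − f(u_(k-1))).
f(u_0) = 2.220830, f(u_1) = -3.767791
u_2 = 0.775000 - (-3.767791)·(0.775000 - 1.580000)/(-3.767791 - (2.220830)) = 1.281472; f(u_2) = -0.834214
u_3 = 1.281472 - (-0.834214)·(1.281472 - 0.775000)/(-0.834214 - (-3.767791)) = 1.425497; f(u_3) = 0.479957

1.425497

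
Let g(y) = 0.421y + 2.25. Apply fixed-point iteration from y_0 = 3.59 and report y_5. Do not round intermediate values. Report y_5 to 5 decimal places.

3.88210

y_1 = g(3.590000) = 3.761390
y_2 = g(3.761390) = 3.833545
y_3 = g(3.833545) = 3.863923
y_4 = g(3.863923) = 3.876711
y_5 = g(3.876711) = 3.882095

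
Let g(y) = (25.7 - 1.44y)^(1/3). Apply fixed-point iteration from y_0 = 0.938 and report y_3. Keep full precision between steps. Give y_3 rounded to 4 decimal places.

2.7890

y_1 = g(0.938000) = 2.898425
y_2 = g(2.898425) = 2.781781
y_3 = g(2.781781) = 2.788997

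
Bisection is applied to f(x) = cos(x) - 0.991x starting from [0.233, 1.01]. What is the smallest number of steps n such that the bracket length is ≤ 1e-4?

13

Initial width b − a = 1.01 − 0.233 = 0.777000.
After n steps the width is (b−a)/2^n; need (b−a)/2^n ≤ 1e-4.
So n ≥ log₂(0.777000/1e-4) = log₂(7770.0000) ≈ 12.9237.
Hence n = 13.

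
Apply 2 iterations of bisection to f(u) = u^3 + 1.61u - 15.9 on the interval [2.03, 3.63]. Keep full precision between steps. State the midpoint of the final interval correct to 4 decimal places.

2.2300

f(2.030000) = -4.266273, f(3.630000) = 37.776447 (opposite signs)
step 1: m = 2.830000, f(m) = 11.321487 > 0 → root in [2.030000, 2.830000]
step 2: m = 2.430000, f(m) = 2.361207 > 0 → root in [2.030000, 2.430000]
Midpoint of [2.030000, 2.430000] = 2.230000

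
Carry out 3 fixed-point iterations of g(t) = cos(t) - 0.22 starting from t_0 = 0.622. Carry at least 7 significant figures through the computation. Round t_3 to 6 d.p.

t_1 = g(0.622000) = 0.592715
t_2 = g(0.592715) = 0.609427
t_3 = g(0.609427) = 0.599976

0.599976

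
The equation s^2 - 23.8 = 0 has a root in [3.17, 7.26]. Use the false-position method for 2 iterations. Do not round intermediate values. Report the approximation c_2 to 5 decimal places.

4.79945

f(3.170000) = -13.751100, f(7.260000) = 28.907600
step 1: c = 4.488418, f(c) = -3.654104 < 0 → new bracket [4.488418, 7.260000]
step 2: c = 4.799447, f(c) = -0.765304 < 0 → new bracket [4.799447, 7.260000]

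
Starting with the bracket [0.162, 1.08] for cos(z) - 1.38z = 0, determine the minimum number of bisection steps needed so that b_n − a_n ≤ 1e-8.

27

Initial width b − a = 1.08 − 0.162 = 0.918000.
After n steps the width is (b−a)/2^n; need (b−a)/2^n ≤ 1e-8.
So n ≥ log₂(0.918000/1e-8) = log₂(91800000.0000) ≈ 26.4520.
Hence n = 27.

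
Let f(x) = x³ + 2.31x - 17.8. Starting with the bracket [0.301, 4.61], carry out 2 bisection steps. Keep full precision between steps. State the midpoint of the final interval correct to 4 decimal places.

1.9169

f(0.301000) = -17.077419, f(4.610000) = 90.821281 (opposite signs)
step 1: m = 2.455500, f(m) = 2.677594 > 0 → root in [0.301000, 2.455500]
step 2: m = 1.378250, f(m) = -11.998156 < 0 → root in [1.378250, 2.455500]
Midpoint of [1.378250, 2.455500] = 1.916875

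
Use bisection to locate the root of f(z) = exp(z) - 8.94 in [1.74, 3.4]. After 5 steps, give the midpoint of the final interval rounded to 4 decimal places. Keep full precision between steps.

2.1809

f(1.740000) = -3.242657, f(3.400000) = 21.024100 (opposite signs)
step 1: m = 2.570000, f(m) = 4.125824 > 0 → root in [1.740000, 2.570000]
step 2: m = 2.155000, f(m) = -0.312110 < 0 → root in [2.155000, 2.570000]
step 3: m = 2.362500, f(m) = 1.677462 > 0 → root in [2.155000, 2.362500]
step 4: m = 2.258750, f(m) = 0.631118 > 0 → root in [2.155000, 2.258750]
step 5: m = 2.206875, f(m) = 0.147274 > 0 → root in [2.155000, 2.206875]
Midpoint of [2.155000, 2.206875] = 2.180937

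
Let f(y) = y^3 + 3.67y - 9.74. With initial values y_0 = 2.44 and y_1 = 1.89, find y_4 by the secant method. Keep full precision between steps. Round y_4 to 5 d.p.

Secant update: y_(k+1) = y_k − f(y_k)·(y_k − y_(k-1))/(f(y_k) − f(y_(k-1))).
f(y_0) = 13.741584, f(y_1) = 3.947569
y_2 = 1.890000 - (3.947569)·(1.890000 - 2.440000)/(3.947569 - (13.741584)) = 1.668317; f(y_2) = 1.026124
y_3 = 1.668317 - (1.026124)·(1.668317 - 1.890000)/(1.026124 - (3.947569)) = 1.590454; f(y_3) = 0.120088
y_4 = 1.590454 - (0.120088)·(1.590454 - 1.668317)/(0.120088 - (1.026124)) = 1.580134; f(y_4) = 0.004404

1.58013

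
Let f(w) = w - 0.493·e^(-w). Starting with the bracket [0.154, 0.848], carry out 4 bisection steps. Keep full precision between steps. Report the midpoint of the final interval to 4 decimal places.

f(0.154000) = -0.268635, f(0.848000) = 0.636863 (opposite signs)
step 1: m = 0.501000, f(m) = 0.202279 > 0 → root in [0.154000, 0.501000]
step 2: m = 0.327500, f(m) = -0.027817 < 0 → root in [0.327500, 0.501000]
step 3: m = 0.414250, f(m) = 0.088458 > 0 → root in [0.327500, 0.414250]
step 4: m = 0.370875, f(m) = 0.030641 > 0 → root in [0.327500, 0.370875]
Midpoint of [0.327500, 0.370875] = 0.349187

0.3492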